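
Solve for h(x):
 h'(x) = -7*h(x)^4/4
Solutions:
 h(x) = 2^(2/3)*(1/(C1 + 21*x))^(1/3)
 h(x) = (-6^(2/3) - 3*2^(2/3)*3^(1/6)*I)*(1/(C1 + 7*x))^(1/3)/6
 h(x) = (-6^(2/3) + 3*2^(2/3)*3^(1/6)*I)*(1/(C1 + 7*x))^(1/3)/6


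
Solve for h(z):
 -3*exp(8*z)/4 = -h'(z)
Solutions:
 h(z) = C1 + 3*exp(8*z)/32


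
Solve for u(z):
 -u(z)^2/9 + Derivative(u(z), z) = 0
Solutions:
 u(z) = -9/(C1 + z)


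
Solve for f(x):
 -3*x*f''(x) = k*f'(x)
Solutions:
 f(x) = C1 + x^(1 - re(k)/3)*(C2*sin(log(x)*Abs(im(k))/3) + C3*cos(log(x)*im(k)/3))


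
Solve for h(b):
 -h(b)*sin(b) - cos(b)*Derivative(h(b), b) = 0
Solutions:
 h(b) = C1*cos(b)


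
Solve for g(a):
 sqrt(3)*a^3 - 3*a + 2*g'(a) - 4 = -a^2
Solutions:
 g(a) = C1 - sqrt(3)*a^4/8 - a^3/6 + 3*a^2/4 + 2*a


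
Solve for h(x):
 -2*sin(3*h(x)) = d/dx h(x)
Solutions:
 h(x) = -acos((-C1 - exp(12*x))/(C1 - exp(12*x)))/3 + 2*pi/3
 h(x) = acos((-C1 - exp(12*x))/(C1 - exp(12*x)))/3


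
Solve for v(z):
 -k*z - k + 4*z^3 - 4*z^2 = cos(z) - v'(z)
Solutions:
 v(z) = C1 + k*z^2/2 + k*z - z^4 + 4*z^3/3 + sin(z)


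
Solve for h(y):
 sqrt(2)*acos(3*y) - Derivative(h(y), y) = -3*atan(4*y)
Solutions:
 h(y) = C1 + 3*y*atan(4*y) + sqrt(2)*(y*acos(3*y) - sqrt(1 - 9*y^2)/3) - 3*log(16*y^2 + 1)/8


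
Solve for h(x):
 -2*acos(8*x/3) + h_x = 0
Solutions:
 h(x) = C1 + 2*x*acos(8*x/3) - sqrt(9 - 64*x^2)/4


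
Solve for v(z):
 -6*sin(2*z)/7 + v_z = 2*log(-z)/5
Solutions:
 v(z) = C1 + 2*z*log(-z)/5 - 2*z/5 - 3*cos(2*z)/7


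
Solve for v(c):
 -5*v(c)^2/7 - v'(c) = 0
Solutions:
 v(c) = 7/(C1 + 5*c)


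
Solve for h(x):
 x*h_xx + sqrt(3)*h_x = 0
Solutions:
 h(x) = C1 + C2*x^(1 - sqrt(3))


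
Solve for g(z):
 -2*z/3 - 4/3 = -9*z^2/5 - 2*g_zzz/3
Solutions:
 g(z) = C1 + C2*z + C3*z^2 - 9*z^5/200 + z^4/24 + z^3/3


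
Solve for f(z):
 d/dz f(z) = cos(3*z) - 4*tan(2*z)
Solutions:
 f(z) = C1 + 2*log(cos(2*z)) + sin(3*z)/3


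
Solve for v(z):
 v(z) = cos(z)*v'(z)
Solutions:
 v(z) = C1*sqrt(sin(z) + 1)/sqrt(sin(z) - 1)


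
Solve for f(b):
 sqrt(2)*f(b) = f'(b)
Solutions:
 f(b) = C1*exp(sqrt(2)*b)


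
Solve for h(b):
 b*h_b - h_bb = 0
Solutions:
 h(b) = C1 + C2*erfi(sqrt(2)*b/2)


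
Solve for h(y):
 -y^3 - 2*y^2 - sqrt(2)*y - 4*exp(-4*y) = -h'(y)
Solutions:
 h(y) = C1 + y^4/4 + 2*y^3/3 + sqrt(2)*y^2/2 - exp(-4*y)


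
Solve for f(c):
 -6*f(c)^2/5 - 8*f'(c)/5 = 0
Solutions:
 f(c) = 4/(C1 + 3*c)


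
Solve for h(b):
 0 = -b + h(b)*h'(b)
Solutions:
 h(b) = -sqrt(C1 + b^2)
 h(b) = sqrt(C1 + b^2)


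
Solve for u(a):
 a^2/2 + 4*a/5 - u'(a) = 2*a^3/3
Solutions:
 u(a) = C1 - a^4/6 + a^3/6 + 2*a^2/5


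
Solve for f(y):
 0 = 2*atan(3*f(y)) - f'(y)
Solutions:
 Integral(1/atan(3*_y), (_y, f(y))) = C1 + 2*y


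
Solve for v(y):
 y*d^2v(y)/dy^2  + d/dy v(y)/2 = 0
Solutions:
 v(y) = C1 + C2*sqrt(y)


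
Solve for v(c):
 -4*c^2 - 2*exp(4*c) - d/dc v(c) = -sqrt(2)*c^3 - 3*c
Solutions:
 v(c) = C1 + sqrt(2)*c^4/4 - 4*c^3/3 + 3*c^2/2 - exp(4*c)/2


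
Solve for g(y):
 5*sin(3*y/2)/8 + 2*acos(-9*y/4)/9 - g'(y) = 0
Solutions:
 g(y) = C1 + 2*y*acos(-9*y/4)/9 + 2*sqrt(16 - 81*y^2)/81 - 5*cos(3*y/2)/12


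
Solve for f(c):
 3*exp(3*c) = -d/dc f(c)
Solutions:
 f(c) = C1 - exp(3*c)


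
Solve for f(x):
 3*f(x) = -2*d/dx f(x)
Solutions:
 f(x) = C1*exp(-3*x/2)


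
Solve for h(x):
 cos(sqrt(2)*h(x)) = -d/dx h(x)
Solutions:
 h(x) = sqrt(2)*(pi - asin((exp(2*sqrt(2)*C1) + exp(2*sqrt(2)*x))/(exp(2*sqrt(2)*C1) - exp(2*sqrt(2)*x))))/2
 h(x) = sqrt(2)*asin((exp(2*sqrt(2)*C1) + exp(2*sqrt(2)*x))/(exp(2*sqrt(2)*C1) - exp(2*sqrt(2)*x)))/2


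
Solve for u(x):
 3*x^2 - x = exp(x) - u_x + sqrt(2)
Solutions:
 u(x) = C1 - x^3 + x^2/2 + sqrt(2)*x + exp(x)


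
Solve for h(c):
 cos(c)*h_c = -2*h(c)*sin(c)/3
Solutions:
 h(c) = C1*cos(c)^(2/3)


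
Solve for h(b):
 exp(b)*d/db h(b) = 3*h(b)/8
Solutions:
 h(b) = C1*exp(-3*exp(-b)/8)


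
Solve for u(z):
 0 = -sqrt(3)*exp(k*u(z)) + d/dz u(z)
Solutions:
 u(z) = Piecewise((log(-1/(C1*k + sqrt(3)*k*z))/k, Ne(k, 0)), (nan, True))
 u(z) = Piecewise((C1 + sqrt(3)*z, Eq(k, 0)), (nan, True))


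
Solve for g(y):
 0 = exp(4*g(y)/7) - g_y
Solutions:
 g(y) = 7*log(-(-1/(C1 + 4*y))^(1/4)) + 7*log(7)/4
 g(y) = 7*log(-1/(C1 + 4*y))/4 + 7*log(7)/4
 g(y) = 7*log(-I*(-1/(C1 + 4*y))^(1/4)) + 7*log(7)/4
 g(y) = 7*log(I*(-1/(C1 + 4*y))^(1/4)) + 7*log(7)/4


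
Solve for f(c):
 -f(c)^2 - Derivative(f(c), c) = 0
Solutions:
 f(c) = 1/(C1 + c)


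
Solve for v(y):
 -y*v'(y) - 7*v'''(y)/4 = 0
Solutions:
 v(y) = C1 + Integral(C2*airyai(-14^(2/3)*y/7) + C3*airybi(-14^(2/3)*y/7), y)


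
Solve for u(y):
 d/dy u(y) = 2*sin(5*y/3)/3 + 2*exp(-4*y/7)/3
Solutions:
 u(y) = C1 - 2*cos(5*y/3)/5 - 7*exp(-4*y/7)/6


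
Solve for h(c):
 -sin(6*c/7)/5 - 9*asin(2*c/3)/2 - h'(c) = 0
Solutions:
 h(c) = C1 - 9*c*asin(2*c/3)/2 - 9*sqrt(9 - 4*c^2)/4 + 7*cos(6*c/7)/30


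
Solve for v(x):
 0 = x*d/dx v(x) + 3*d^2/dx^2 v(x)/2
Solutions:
 v(x) = C1 + C2*erf(sqrt(3)*x/3)


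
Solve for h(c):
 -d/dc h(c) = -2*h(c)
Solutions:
 h(c) = C1*exp(2*c)


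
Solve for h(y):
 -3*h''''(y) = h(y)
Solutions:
 h(y) = (C1*sin(sqrt(2)*3^(3/4)*y/6) + C2*cos(sqrt(2)*3^(3/4)*y/6))*exp(-sqrt(2)*3^(3/4)*y/6) + (C3*sin(sqrt(2)*3^(3/4)*y/6) + C4*cos(sqrt(2)*3^(3/4)*y/6))*exp(sqrt(2)*3^(3/4)*y/6)


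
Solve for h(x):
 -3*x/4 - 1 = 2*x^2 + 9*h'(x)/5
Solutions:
 h(x) = C1 - 10*x^3/27 - 5*x^2/24 - 5*x/9


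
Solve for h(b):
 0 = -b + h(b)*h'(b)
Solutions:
 h(b) = -sqrt(C1 + b^2)
 h(b) = sqrt(C1 + b^2)


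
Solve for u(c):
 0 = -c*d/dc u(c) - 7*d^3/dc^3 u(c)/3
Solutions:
 u(c) = C1 + Integral(C2*airyai(-3^(1/3)*7^(2/3)*c/7) + C3*airybi(-3^(1/3)*7^(2/3)*c/7), c)


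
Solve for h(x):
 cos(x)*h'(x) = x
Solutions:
 h(x) = C1 + Integral(x/cos(x), x)


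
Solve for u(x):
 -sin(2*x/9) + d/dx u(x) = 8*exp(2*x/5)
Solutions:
 u(x) = C1 + 20*exp(2*x/5) - 9*cos(2*x/9)/2


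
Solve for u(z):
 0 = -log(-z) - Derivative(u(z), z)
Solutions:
 u(z) = C1 - z*log(-z) + z


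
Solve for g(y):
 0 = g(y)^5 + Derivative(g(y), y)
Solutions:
 g(y) = -I*(1/(C1 + 4*y))^(1/4)
 g(y) = I*(1/(C1 + 4*y))^(1/4)
 g(y) = -(1/(C1 + 4*y))^(1/4)
 g(y) = (1/(C1 + 4*y))^(1/4)


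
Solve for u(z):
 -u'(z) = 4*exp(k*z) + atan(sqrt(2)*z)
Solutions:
 u(z) = C1 - z*atan(sqrt(2)*z) - 4*Piecewise((exp(k*z)/k, Ne(k, 0)), (z, True)) + sqrt(2)*log(2*z^2 + 1)/4


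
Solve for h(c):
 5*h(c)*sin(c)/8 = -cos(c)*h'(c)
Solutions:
 h(c) = C1*cos(c)^(5/8)


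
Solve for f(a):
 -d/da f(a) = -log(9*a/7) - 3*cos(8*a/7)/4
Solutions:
 f(a) = C1 + a*log(a) - a*log(7) - a + 2*a*log(3) + 21*sin(8*a/7)/32


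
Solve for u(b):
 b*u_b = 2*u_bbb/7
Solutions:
 u(b) = C1 + Integral(C2*airyai(2^(2/3)*7^(1/3)*b/2) + C3*airybi(2^(2/3)*7^(1/3)*b/2), b)


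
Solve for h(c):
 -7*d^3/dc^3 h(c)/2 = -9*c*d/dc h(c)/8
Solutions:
 h(c) = C1 + Integral(C2*airyai(3^(2/3)*98^(1/3)*c/14) + C3*airybi(3^(2/3)*98^(1/3)*c/14), c)


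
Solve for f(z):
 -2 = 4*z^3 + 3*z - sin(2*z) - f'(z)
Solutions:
 f(z) = C1 + z^4 + 3*z^2/2 + 2*z + cos(2*z)/2


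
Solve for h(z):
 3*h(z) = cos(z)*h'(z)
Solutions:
 h(z) = C1*(sin(z) + 1)^(3/2)/(sin(z) - 1)^(3/2)


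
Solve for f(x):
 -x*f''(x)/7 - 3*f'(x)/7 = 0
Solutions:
 f(x) = C1 + C2/x^2


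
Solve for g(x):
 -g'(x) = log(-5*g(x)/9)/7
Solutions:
 7*Integral(1/(log(-_y) - 2*log(3) + log(5)), (_y, g(x))) = C1 - x


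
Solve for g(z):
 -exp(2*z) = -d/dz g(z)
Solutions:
 g(z) = C1 + exp(2*z)/2


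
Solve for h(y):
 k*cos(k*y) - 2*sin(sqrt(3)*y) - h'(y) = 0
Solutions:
 h(y) = C1 + sin(k*y) + 2*sqrt(3)*cos(sqrt(3)*y)/3


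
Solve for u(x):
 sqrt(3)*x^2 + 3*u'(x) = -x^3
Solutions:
 u(x) = C1 - x^4/12 - sqrt(3)*x^3/9


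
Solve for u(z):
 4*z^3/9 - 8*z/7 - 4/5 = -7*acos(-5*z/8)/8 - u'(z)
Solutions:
 u(z) = C1 - z^4/9 + 4*z^2/7 - 7*z*acos(-5*z/8)/8 + 4*z/5 - 7*sqrt(64 - 25*z^2)/40


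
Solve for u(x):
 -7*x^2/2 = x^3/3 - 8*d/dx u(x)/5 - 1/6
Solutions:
 u(x) = C1 + 5*x^4/96 + 35*x^3/48 - 5*x/48


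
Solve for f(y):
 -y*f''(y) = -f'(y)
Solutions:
 f(y) = C1 + C2*y^2


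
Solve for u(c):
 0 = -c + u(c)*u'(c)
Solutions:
 u(c) = -sqrt(C1 + c^2)
 u(c) = sqrt(C1 + c^2)


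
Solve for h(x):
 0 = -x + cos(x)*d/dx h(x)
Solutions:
 h(x) = C1 + Integral(x/cos(x), x)


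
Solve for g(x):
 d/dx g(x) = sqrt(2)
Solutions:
 g(x) = C1 + sqrt(2)*x


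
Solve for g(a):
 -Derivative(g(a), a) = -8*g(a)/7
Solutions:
 g(a) = C1*exp(8*a/7)


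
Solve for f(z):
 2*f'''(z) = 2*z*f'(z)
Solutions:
 f(z) = C1 + Integral(C2*airyai(z) + C3*airybi(z), z)


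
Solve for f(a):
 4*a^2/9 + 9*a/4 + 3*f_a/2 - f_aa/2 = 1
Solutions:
 f(a) = C1 + C2*exp(3*a) - 8*a^3/81 - 275*a^2/324 + 49*a/486


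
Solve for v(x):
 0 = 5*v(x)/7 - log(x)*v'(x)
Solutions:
 v(x) = C1*exp(5*li(x)/7)


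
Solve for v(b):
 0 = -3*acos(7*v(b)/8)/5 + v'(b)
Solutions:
 Integral(1/acos(7*_y/8), (_y, v(b))) = C1 + 3*b/5


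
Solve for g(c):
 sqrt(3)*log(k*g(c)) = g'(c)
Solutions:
 li(k*g(c))/k = C1 + sqrt(3)*c


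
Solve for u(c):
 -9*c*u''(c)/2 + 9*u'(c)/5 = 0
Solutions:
 u(c) = C1 + C2*c^(7/5)


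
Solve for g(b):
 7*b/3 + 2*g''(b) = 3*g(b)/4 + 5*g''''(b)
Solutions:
 g(b) = 28*b/9 + (C1*sin(sqrt(2)*3^(1/4)*5^(3/4)*b*sin(atan(sqrt(11)/2)/2)/10) + C2*cos(sqrt(2)*3^(1/4)*5^(3/4)*b*sin(atan(sqrt(11)/2)/2)/10))*exp(-sqrt(2)*3^(1/4)*5^(3/4)*b*cos(atan(sqrt(11)/2)/2)/10) + (C3*sin(sqrt(2)*3^(1/4)*5^(3/4)*b*sin(atan(sqrt(11)/2)/2)/10) + C4*cos(sqrt(2)*3^(1/4)*5^(3/4)*b*sin(atan(sqrt(11)/2)/2)/10))*exp(sqrt(2)*3^(1/4)*5^(3/4)*b*cos(atan(sqrt(11)/2)/2)/10)


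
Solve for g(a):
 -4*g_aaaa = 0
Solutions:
 g(a) = C1 + C2*a + C3*a^2 + C4*a^3


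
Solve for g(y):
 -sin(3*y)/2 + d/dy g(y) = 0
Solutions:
 g(y) = C1 - cos(3*y)/6


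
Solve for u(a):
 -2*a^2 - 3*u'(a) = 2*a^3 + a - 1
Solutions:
 u(a) = C1 - a^4/6 - 2*a^3/9 - a^2/6 + a/3


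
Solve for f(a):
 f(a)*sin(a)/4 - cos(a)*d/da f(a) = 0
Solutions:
 f(a) = C1/cos(a)^(1/4)


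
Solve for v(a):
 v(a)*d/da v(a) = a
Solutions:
 v(a) = -sqrt(C1 + a^2)
 v(a) = sqrt(C1 + a^2)


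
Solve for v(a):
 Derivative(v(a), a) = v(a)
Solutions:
 v(a) = C1*exp(a)


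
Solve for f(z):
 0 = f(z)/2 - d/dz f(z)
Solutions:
 f(z) = C1*exp(z/2)


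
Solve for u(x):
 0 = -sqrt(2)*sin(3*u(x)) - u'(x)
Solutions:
 u(x) = -acos((-C1 - exp(6*sqrt(2)*x))/(C1 - exp(6*sqrt(2)*x)))/3 + 2*pi/3
 u(x) = acos((-C1 - exp(6*sqrt(2)*x))/(C1 - exp(6*sqrt(2)*x)))/3


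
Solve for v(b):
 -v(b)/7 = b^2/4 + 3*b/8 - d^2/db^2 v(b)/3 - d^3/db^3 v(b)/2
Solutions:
 v(b) = C1*exp(-b*(28*7^(1/3)/(27*sqrt(617) + 673)^(1/3) + 28 + 7^(2/3)*(27*sqrt(617) + 673)^(1/3))/126)*sin(sqrt(3)*7^(1/3)*b*(-7^(1/3)*(27*sqrt(617) + 673)^(1/3) + 28/(27*sqrt(617) + 673)^(1/3))/126) + C2*exp(-b*(28*7^(1/3)/(27*sqrt(617) + 673)^(1/3) + 28 + 7^(2/3)*(27*sqrt(617) + 673)^(1/3))/126)*cos(sqrt(3)*7^(1/3)*b*(-7^(1/3)*(27*sqrt(617) + 673)^(1/3) + 28/(27*sqrt(617) + 673)^(1/3))/126) + C3*exp(b*(-14 + 28*7^(1/3)/(27*sqrt(617) + 673)^(1/3) + 7^(2/3)*(27*sqrt(617) + 673)^(1/3))/63) - 7*b^2/4 - 21*b/8 - 49/6


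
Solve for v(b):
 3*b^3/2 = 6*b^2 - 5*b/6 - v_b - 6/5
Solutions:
 v(b) = C1 - 3*b^4/8 + 2*b^3 - 5*b^2/12 - 6*b/5


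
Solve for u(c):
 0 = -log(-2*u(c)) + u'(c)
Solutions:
 -Integral(1/(log(-_y) + log(2)), (_y, u(c))) = C1 - c


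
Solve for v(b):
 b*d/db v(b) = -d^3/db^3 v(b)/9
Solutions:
 v(b) = C1 + Integral(C2*airyai(-3^(2/3)*b) + C3*airybi(-3^(2/3)*b), b)


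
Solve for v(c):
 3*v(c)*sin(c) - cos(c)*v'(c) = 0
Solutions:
 v(c) = C1/cos(c)^3


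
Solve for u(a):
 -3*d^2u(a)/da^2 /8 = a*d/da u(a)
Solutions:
 u(a) = C1 + C2*erf(2*sqrt(3)*a/3)


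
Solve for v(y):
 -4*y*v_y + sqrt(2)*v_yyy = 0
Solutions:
 v(y) = C1 + Integral(C2*airyai(sqrt(2)*y) + C3*airybi(sqrt(2)*y), y)


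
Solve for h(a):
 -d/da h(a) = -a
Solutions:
 h(a) = C1 + a^2/2


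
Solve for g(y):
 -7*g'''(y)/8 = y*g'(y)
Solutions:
 g(y) = C1 + Integral(C2*airyai(-2*7^(2/3)*y/7) + C3*airybi(-2*7^(2/3)*y/7), y)


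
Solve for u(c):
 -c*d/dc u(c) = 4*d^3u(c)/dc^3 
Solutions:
 u(c) = C1 + Integral(C2*airyai(-2^(1/3)*c/2) + C3*airybi(-2^(1/3)*c/2), c)


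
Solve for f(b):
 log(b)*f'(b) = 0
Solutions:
 f(b) = C1


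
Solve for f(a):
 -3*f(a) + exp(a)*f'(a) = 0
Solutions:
 f(a) = C1*exp(-3*exp(-a))


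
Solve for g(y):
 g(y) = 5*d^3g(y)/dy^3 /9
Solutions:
 g(y) = C3*exp(15^(2/3)*y/5) + (C1*sin(3*3^(1/6)*5^(2/3)*y/10) + C2*cos(3*3^(1/6)*5^(2/3)*y/10))*exp(-15^(2/3)*y/10)


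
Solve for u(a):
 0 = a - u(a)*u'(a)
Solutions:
 u(a) = -sqrt(C1 + a^2)
 u(a) = sqrt(C1 + a^2)


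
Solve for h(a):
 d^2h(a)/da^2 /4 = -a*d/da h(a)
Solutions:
 h(a) = C1 + C2*erf(sqrt(2)*a)


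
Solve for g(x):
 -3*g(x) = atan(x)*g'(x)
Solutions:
 g(x) = C1*exp(-3*Integral(1/atan(x), x))


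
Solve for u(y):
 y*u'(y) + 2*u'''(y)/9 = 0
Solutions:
 u(y) = C1 + Integral(C2*airyai(-6^(2/3)*y/2) + C3*airybi(-6^(2/3)*y/2), y)


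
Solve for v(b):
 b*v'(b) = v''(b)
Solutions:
 v(b) = C1 + C2*erfi(sqrt(2)*b/2)


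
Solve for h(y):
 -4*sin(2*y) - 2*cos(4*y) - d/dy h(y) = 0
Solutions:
 h(y) = C1 - sin(4*y)/2 + 2*cos(2*y)


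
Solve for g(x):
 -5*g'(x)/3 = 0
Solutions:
 g(x) = C1


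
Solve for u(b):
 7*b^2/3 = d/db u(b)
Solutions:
 u(b) = C1 + 7*b^3/9


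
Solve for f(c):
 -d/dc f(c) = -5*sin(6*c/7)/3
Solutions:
 f(c) = C1 - 35*cos(6*c/7)/18


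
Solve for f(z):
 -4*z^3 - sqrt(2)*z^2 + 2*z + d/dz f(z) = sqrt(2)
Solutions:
 f(z) = C1 + z^4 + sqrt(2)*z^3/3 - z^2 + sqrt(2)*z


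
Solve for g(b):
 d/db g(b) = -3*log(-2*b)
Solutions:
 g(b) = C1 - 3*b*log(-b) + 3*b*(1 - log(2))


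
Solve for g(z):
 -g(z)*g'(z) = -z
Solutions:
 g(z) = -sqrt(C1 + z^2)
 g(z) = sqrt(C1 + z^2)


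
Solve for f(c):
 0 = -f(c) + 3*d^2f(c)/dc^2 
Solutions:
 f(c) = C1*exp(-sqrt(3)*c/3) + C2*exp(sqrt(3)*c/3)


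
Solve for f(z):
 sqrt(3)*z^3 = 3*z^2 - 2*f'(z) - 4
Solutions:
 f(z) = C1 - sqrt(3)*z^4/8 + z^3/2 - 2*z


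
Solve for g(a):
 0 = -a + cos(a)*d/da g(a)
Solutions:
 g(a) = C1 + Integral(a/cos(a), a)


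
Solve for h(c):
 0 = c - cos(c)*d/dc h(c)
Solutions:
 h(c) = C1 + Integral(c/cos(c), c)


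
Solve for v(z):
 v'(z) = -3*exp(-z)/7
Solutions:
 v(z) = C1 + 3*exp(-z)/7


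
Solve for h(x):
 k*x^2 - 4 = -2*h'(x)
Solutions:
 h(x) = C1 - k*x^3/6 + 2*x


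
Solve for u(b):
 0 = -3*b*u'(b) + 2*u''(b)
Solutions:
 u(b) = C1 + C2*erfi(sqrt(3)*b/2)


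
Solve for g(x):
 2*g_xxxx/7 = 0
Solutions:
 g(x) = C1 + C2*x + C3*x^2 + C4*x^3


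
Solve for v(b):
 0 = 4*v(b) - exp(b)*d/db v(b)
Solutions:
 v(b) = C1*exp(-4*exp(-b))


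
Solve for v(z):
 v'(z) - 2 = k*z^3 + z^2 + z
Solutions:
 v(z) = C1 + k*z^4/4 + z^3/3 + z^2/2 + 2*z


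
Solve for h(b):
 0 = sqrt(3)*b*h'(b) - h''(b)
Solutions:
 h(b) = C1 + C2*erfi(sqrt(2)*3^(1/4)*b/2)


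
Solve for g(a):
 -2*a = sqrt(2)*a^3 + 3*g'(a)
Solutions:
 g(a) = C1 - sqrt(2)*a^4/12 - a^2/3


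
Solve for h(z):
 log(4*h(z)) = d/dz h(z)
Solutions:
 -Integral(1/(log(_y) + 2*log(2)), (_y, h(z))) = C1 - z


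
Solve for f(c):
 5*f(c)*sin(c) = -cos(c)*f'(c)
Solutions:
 f(c) = C1*cos(c)^5


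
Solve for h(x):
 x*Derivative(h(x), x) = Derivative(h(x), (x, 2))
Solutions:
 h(x) = C1 + C2*erfi(sqrt(2)*x/2)


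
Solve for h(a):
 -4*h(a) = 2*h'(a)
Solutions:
 h(a) = C1*exp(-2*a)


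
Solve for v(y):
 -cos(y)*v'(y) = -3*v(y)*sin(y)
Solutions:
 v(y) = C1/cos(y)^3


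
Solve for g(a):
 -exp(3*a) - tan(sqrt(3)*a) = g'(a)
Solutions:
 g(a) = C1 - exp(3*a)/3 + sqrt(3)*log(cos(sqrt(3)*a))/3


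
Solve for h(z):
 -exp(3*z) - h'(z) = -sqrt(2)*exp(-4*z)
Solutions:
 h(z) = C1 - exp(3*z)/3 - sqrt(2)*exp(-4*z)/4


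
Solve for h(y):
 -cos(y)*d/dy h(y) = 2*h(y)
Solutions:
 h(y) = C1*(sin(y) - 1)/(sin(y) + 1)


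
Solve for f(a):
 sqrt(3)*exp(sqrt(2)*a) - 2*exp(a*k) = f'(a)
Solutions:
 f(a) = C1 + sqrt(6)*exp(sqrt(2)*a)/2 - 2*exp(a*k)/k


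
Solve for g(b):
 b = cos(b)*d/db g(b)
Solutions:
 g(b) = C1 + Integral(b/cos(b), b)


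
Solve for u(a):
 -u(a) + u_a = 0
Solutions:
 u(a) = C1*exp(a)


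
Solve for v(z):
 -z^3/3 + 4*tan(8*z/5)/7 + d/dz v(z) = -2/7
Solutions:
 v(z) = C1 + z^4/12 - 2*z/7 + 5*log(cos(8*z/5))/14


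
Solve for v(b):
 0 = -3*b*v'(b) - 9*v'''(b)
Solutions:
 v(b) = C1 + Integral(C2*airyai(-3^(2/3)*b/3) + C3*airybi(-3^(2/3)*b/3), b)


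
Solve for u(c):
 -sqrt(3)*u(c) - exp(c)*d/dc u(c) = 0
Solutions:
 u(c) = C1*exp(sqrt(3)*exp(-c))


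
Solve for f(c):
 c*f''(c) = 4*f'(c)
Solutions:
 f(c) = C1 + C2*c^5


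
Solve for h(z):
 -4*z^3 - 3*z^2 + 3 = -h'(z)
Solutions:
 h(z) = C1 + z^4 + z^3 - 3*z


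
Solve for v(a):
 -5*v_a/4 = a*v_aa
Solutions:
 v(a) = C1 + C2/a^(1/4)


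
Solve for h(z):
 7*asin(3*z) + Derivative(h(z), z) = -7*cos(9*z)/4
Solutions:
 h(z) = C1 - 7*z*asin(3*z) - 7*sqrt(1 - 9*z^2)/3 - 7*sin(9*z)/36


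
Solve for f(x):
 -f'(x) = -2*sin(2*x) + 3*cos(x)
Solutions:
 f(x) = C1 + 2*sin(x)^2 - 3*sin(x)


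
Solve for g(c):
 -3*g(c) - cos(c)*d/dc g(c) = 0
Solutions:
 g(c) = C1*(sin(c) - 1)^(3/2)/(sin(c) + 1)^(3/2)


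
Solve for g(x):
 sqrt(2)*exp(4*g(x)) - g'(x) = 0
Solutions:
 g(x) = log(-(-1/(C1 + 4*sqrt(2)*x))^(1/4))
 g(x) = log(-1/(C1 + 4*sqrt(2)*x))/4
 g(x) = log(-I*(-1/(C1 + 4*sqrt(2)*x))^(1/4))
 g(x) = log(I*(-1/(C1 + 4*sqrt(2)*x))^(1/4))


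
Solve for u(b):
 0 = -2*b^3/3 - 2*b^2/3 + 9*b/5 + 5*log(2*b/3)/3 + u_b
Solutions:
 u(b) = C1 + b^4/6 + 2*b^3/9 - 9*b^2/10 - 5*b*log(b)/3 - 5*b*log(2)/3 + 5*b/3 + 5*b*log(3)/3


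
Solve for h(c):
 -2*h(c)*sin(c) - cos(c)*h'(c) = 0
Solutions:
 h(c) = C1*cos(c)^2


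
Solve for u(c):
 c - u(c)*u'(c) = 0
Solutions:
 u(c) = -sqrt(C1 + c^2)
 u(c) = sqrt(C1 + c^2)


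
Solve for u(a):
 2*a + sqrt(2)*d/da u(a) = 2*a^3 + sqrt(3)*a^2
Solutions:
 u(a) = C1 + sqrt(2)*a^4/4 + sqrt(6)*a^3/6 - sqrt(2)*a^2/2


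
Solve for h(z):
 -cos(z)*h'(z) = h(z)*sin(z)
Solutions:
 h(z) = C1*cos(z)


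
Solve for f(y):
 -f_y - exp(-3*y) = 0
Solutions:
 f(y) = C1 + exp(-3*y)/3


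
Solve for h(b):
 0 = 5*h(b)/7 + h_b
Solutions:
 h(b) = C1*exp(-5*b/7)


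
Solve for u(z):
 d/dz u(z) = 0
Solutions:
 u(z) = C1


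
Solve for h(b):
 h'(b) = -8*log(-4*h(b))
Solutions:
 Integral(1/(log(-_y) + 2*log(2)), (_y, h(b)))/8 = C1 - b


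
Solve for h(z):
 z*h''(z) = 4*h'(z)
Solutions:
 h(z) = C1 + C2*z^5


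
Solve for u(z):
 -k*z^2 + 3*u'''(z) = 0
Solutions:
 u(z) = C1 + C2*z + C3*z^2 + k*z^5/180


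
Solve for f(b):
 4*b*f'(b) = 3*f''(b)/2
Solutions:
 f(b) = C1 + C2*erfi(2*sqrt(3)*b/3)


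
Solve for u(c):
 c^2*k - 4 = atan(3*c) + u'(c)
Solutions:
 u(c) = C1 + c^3*k/3 - c*atan(3*c) - 4*c + log(9*c^2 + 1)/6


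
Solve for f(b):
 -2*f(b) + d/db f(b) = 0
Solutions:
 f(b) = C1*exp(2*b)


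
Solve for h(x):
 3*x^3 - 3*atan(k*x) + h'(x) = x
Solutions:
 h(x) = C1 - 3*x^4/4 + x^2/2 + 3*Piecewise((x*atan(k*x) - log(k^2*x^2 + 1)/(2*k), Ne(k, 0)), (0, True))


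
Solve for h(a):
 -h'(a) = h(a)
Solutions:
 h(a) = C1*exp(-a)


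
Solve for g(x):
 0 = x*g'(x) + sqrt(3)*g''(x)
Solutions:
 g(x) = C1 + C2*erf(sqrt(2)*3^(3/4)*x/6)


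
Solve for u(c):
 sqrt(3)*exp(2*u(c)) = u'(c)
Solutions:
 u(c) = log(-sqrt(-1/(C1 + sqrt(3)*c))) - log(2)/2
 u(c) = log(-1/(C1 + sqrt(3)*c))/2 - log(2)/2


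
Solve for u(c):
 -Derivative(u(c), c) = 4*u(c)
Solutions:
 u(c) = C1*exp(-4*c)


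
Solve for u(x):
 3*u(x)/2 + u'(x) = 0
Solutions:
 u(x) = C1*exp(-3*x/2)


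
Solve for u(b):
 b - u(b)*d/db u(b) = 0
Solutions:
 u(b) = -sqrt(C1 + b^2)
 u(b) = sqrt(C1 + b^2)


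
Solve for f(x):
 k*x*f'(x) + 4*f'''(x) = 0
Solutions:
 f(x) = C1 + Integral(C2*airyai(2^(1/3)*x*(-k)^(1/3)/2) + C3*airybi(2^(1/3)*x*(-k)^(1/3)/2), x)


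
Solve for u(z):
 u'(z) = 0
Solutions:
 u(z) = C1


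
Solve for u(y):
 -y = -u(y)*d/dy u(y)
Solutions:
 u(y) = -sqrt(C1 + y^2)
 u(y) = sqrt(C1 + y^2)


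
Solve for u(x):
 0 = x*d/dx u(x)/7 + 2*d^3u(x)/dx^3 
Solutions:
 u(x) = C1 + Integral(C2*airyai(-14^(2/3)*x/14) + C3*airybi(-14^(2/3)*x/14), x)


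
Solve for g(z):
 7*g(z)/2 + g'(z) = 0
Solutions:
 g(z) = C1*exp(-7*z/2)


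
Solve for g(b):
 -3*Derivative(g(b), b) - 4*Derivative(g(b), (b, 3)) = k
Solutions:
 g(b) = C1 + C2*sin(sqrt(3)*b/2) + C3*cos(sqrt(3)*b/2) - b*k/3


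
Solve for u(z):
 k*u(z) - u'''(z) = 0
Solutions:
 u(z) = C1*exp(k^(1/3)*z) + C2*exp(k^(1/3)*z*(-1 + sqrt(3)*I)/2) + C3*exp(-k^(1/3)*z*(1 + sqrt(3)*I)/2)


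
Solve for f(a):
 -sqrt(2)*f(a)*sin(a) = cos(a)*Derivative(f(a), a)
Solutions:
 f(a) = C1*cos(a)^(sqrt(2))


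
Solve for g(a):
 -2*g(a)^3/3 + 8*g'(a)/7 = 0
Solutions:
 g(a) = -sqrt(6)*sqrt(-1/(C1 + 7*a))
 g(a) = sqrt(6)*sqrt(-1/(C1 + 7*a))


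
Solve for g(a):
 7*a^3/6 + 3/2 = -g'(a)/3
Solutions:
 g(a) = C1 - 7*a^4/8 - 9*a/2


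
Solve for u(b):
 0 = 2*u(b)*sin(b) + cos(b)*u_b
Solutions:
 u(b) = C1*cos(b)^2


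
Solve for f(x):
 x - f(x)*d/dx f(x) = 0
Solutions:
 f(x) = -sqrt(C1 + x^2)
 f(x) = sqrt(C1 + x^2)


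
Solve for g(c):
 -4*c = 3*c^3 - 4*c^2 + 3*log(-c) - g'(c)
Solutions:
 g(c) = C1 + 3*c^4/4 - 4*c^3/3 + 2*c^2 + 3*c*log(-c) - 3*c


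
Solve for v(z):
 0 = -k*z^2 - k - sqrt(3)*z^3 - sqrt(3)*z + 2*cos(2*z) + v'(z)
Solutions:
 v(z) = C1 + k*z^3/3 + k*z + sqrt(3)*z^4/4 + sqrt(3)*z^2/2 - sin(2*z)


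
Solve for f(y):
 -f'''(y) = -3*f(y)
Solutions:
 f(y) = C3*exp(3^(1/3)*y) + (C1*sin(3^(5/6)*y/2) + C2*cos(3^(5/6)*y/2))*exp(-3^(1/3)*y/2)


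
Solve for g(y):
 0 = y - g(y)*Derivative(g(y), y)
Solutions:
 g(y) = -sqrt(C1 + y^2)
 g(y) = sqrt(C1 + y^2)


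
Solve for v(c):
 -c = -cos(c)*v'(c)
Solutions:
 v(c) = C1 + Integral(c/cos(c), c)


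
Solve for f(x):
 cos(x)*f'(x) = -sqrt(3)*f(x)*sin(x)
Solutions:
 f(x) = C1*cos(x)^(sqrt(3))


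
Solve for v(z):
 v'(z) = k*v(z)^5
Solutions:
 v(z) = -(-1/(C1 + 4*k*z))^(1/4)
 v(z) = (-1/(C1 + 4*k*z))^(1/4)
 v(z) = -I*(-1/(C1 + 4*k*z))^(1/4)
 v(z) = I*(-1/(C1 + 4*k*z))^(1/4)


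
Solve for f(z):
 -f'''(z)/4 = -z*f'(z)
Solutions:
 f(z) = C1 + Integral(C2*airyai(2^(2/3)*z) + C3*airybi(2^(2/3)*z), z)


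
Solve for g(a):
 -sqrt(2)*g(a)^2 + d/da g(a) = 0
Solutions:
 g(a) = -1/(C1 + sqrt(2)*a)


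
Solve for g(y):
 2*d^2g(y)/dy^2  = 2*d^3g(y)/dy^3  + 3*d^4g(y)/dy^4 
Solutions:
 g(y) = C1 + C2*y + C3*exp(y*(-1 + sqrt(7))/3) + C4*exp(-y*(1 + sqrt(7))/3)


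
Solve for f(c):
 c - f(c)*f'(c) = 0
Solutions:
 f(c) = -sqrt(C1 + c^2)
 f(c) = sqrt(C1 + c^2)


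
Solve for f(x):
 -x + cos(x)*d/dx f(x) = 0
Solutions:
 f(x) = C1 + Integral(x/cos(x), x)


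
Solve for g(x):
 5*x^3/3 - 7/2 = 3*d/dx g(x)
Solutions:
 g(x) = C1 + 5*x^4/36 - 7*x/6


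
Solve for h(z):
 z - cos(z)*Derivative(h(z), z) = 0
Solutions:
 h(z) = C1 + Integral(z/cos(z), z)


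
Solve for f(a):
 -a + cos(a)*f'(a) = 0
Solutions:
 f(a) = C1 + Integral(a/cos(a), a)


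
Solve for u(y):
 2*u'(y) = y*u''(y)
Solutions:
 u(y) = C1 + C2*y^3


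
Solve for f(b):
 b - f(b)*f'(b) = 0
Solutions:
 f(b) = -sqrt(C1 + b^2)
 f(b) = sqrt(C1 + b^2)


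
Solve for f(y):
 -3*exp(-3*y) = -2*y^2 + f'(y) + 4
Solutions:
 f(y) = C1 + 2*y^3/3 - 4*y + exp(-3*y)


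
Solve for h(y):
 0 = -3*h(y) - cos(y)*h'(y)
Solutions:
 h(y) = C1*(sin(y) - 1)^(3/2)/(sin(y) + 1)^(3/2)


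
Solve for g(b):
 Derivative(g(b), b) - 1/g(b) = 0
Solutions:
 g(b) = -sqrt(C1 + 2*b)
 g(b) = sqrt(C1 + 2*b)


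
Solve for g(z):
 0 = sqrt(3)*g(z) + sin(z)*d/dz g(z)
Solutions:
 g(z) = C1*(cos(z) + 1)^(sqrt(3)/2)/(cos(z) - 1)^(sqrt(3)/2)


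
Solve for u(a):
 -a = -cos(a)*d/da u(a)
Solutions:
 u(a) = C1 + Integral(a/cos(a), a)


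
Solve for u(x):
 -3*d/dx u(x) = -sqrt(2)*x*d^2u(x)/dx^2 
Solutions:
 u(x) = C1 + C2*x^(1 + 3*sqrt(2)/2)


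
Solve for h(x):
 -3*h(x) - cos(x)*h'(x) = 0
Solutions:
 h(x) = C1*(sin(x) - 1)^(3/2)/(sin(x) + 1)^(3/2)


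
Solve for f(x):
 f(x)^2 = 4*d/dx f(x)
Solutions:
 f(x) = -4/(C1 + x)


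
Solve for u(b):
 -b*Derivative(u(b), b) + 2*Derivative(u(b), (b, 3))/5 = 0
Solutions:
 u(b) = C1 + Integral(C2*airyai(2^(2/3)*5^(1/3)*b/2) + C3*airybi(2^(2/3)*5^(1/3)*b/2), b)


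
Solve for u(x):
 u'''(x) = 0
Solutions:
 u(x) = C1 + C2*x + C3*x^2


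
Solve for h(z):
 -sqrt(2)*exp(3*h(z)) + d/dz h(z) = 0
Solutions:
 h(z) = log(-1/(C1 + 3*sqrt(2)*z))/3
 h(z) = log((-1/(C1 + sqrt(2)*z))^(1/3)*(-3^(2/3) - 3*3^(1/6)*I)/6)
 h(z) = log((-1/(C1 + sqrt(2)*z))^(1/3)*(-3^(2/3) + 3*3^(1/6)*I)/6)


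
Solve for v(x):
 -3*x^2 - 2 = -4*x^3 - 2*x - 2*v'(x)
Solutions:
 v(x) = C1 - x^4/2 + x^3/2 - x^2/2 + x


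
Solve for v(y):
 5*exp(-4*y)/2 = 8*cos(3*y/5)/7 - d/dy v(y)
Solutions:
 v(y) = C1 + 40*sin(3*y/5)/21 + 5*exp(-4*y)/8


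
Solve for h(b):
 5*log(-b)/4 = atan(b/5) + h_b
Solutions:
 h(b) = C1 + 5*b*log(-b)/4 - b*atan(b/5) - 5*b/4 + 5*log(b^2 + 25)/2


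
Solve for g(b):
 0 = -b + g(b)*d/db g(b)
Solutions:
 g(b) = -sqrt(C1 + b^2)
 g(b) = sqrt(C1 + b^2)


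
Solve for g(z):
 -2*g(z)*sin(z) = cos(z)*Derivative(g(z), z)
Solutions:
 g(z) = C1*cos(z)^2


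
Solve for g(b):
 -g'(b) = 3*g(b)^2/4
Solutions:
 g(b) = 4/(C1 + 3*b)


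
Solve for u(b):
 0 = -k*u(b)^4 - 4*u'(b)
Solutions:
 u(b) = 2^(2/3)*(1/(C1 + 3*b*k))^(1/3)
 u(b) = (-6^(2/3) - 3*2^(2/3)*3^(1/6)*I)*(1/(C1 + b*k))^(1/3)/6
 u(b) = (-6^(2/3) + 3*2^(2/3)*3^(1/6)*I)*(1/(C1 + b*k))^(1/3)/6


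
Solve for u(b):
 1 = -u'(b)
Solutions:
 u(b) = C1 - b


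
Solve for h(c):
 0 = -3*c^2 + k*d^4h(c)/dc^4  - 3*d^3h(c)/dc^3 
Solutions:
 h(c) = C1 + C2*c + C3*c^2 + C4*exp(3*c/k) - c^5/60 - c^4*k/36 - c^3*k^2/27


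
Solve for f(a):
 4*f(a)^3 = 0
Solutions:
 f(a) = 0


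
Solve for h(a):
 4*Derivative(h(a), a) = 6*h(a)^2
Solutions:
 h(a) = -2/(C1 + 3*a)


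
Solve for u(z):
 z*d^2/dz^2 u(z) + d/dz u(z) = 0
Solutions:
 u(z) = C1 + C2*log(z)


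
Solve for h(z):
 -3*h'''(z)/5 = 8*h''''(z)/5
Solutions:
 h(z) = C1 + C2*z + C3*z^2 + C4*exp(-3*z/8)


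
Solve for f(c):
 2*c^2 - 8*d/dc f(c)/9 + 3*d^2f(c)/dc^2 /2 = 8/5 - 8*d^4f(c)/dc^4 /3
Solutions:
 f(c) = C1 + C2*exp(-3^(1/3)*c*(-9/(32 + sqrt(1267))^(1/3) + 3^(1/3)*(32 + sqrt(1267))^(1/3))/24)*sin(3^(1/6)*c*(3*3^(2/3)/(32 + sqrt(1267))^(1/3) + (32 + sqrt(1267))^(1/3))/8) + C3*exp(-3^(1/3)*c*(-9/(32 + sqrt(1267))^(1/3) + 3^(1/3)*(32 + sqrt(1267))^(1/3))/24)*cos(3^(1/6)*c*(3*3^(2/3)/(32 + sqrt(1267))^(1/3) + (32 + sqrt(1267))^(1/3))/8) + C4*exp(3^(1/3)*c*(-9/(32 + sqrt(1267))^(1/3) + 3^(1/3)*(32 + sqrt(1267))^(1/3))/12) + 3*c^3/4 + 243*c^2/64 + 28197*c/2560


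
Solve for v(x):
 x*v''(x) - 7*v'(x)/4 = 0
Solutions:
 v(x) = C1 + C2*x^(11/4)


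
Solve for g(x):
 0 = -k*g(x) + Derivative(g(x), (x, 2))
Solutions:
 g(x) = C1*exp(-sqrt(k)*x) + C2*exp(sqrt(k)*x)


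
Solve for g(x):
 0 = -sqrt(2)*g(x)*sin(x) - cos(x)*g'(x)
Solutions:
 g(x) = C1*cos(x)^(sqrt(2))


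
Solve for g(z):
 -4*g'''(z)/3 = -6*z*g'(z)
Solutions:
 g(z) = C1 + Integral(C2*airyai(6^(2/3)*z/2) + C3*airybi(6^(2/3)*z/2), z)


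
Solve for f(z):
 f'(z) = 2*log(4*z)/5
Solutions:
 f(z) = C1 + 2*z*log(z)/5 - 2*z/5 + 4*z*log(2)/5


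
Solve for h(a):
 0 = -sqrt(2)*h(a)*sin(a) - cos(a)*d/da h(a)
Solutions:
 h(a) = C1*cos(a)^(sqrt(2))


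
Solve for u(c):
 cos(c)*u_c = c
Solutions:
 u(c) = C1 + Integral(c/cos(c), c)


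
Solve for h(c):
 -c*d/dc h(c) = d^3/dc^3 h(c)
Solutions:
 h(c) = C1 + Integral(C2*airyai(-c) + C3*airybi(-c), c)


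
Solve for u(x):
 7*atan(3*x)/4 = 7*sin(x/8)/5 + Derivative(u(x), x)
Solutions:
 u(x) = C1 + 7*x*atan(3*x)/4 - 7*log(9*x^2 + 1)/24 + 56*cos(x/8)/5


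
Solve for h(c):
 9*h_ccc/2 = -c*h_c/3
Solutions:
 h(c) = C1 + Integral(C2*airyai(-2^(1/3)*c/3) + C3*airybi(-2^(1/3)*c/3), c)


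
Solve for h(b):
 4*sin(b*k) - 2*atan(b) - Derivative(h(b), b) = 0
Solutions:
 h(b) = C1 - 2*b*atan(b) + 4*Piecewise((-cos(b*k)/k, Ne(k, 0)), (0, True)) + log(b^2 + 1)


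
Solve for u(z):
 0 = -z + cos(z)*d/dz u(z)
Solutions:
 u(z) = C1 + Integral(z/cos(z), z)


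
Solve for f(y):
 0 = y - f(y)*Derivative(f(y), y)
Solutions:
 f(y) = -sqrt(C1 + y^2)
 f(y) = sqrt(C1 + y^2)


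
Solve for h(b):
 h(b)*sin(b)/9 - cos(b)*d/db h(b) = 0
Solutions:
 h(b) = C1/cos(b)^(1/9)


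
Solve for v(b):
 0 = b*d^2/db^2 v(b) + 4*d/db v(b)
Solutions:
 v(b) = C1 + C2/b^3


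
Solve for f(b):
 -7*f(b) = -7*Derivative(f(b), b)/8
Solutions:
 f(b) = C1*exp(8*b)


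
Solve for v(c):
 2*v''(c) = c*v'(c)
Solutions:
 v(c) = C1 + C2*erfi(c/2)


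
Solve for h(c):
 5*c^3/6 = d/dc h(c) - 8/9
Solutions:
 h(c) = C1 + 5*c^4/24 + 8*c/9


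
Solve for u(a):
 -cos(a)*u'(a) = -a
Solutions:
 u(a) = C1 + Integral(a/cos(a), a)


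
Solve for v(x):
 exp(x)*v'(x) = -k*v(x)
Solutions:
 v(x) = C1*exp(k*exp(-x))


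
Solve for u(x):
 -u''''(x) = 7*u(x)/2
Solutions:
 u(x) = (C1*sin(14^(1/4)*x/2) + C2*cos(14^(1/4)*x/2))*exp(-14^(1/4)*x/2) + (C3*sin(14^(1/4)*x/2) + C4*cos(14^(1/4)*x/2))*exp(14^(1/4)*x/2)


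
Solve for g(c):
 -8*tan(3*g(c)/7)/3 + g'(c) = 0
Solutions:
 g(c) = -7*asin(C1*exp(8*c/7))/3 + 7*pi/3
 g(c) = 7*asin(C1*exp(8*c/7))/3


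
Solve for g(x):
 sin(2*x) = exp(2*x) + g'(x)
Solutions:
 g(x) = C1 - exp(2*x)/2 - cos(2*x)/2


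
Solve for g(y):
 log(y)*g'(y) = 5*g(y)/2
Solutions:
 g(y) = C1*exp(5*li(y)/2)


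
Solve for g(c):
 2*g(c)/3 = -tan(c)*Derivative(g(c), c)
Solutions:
 g(c) = C1/sin(c)^(2/3)


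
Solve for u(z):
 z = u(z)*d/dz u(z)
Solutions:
 u(z) = -sqrt(C1 + z^2)
 u(z) = sqrt(C1 + z^2)


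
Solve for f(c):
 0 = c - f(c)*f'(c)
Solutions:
 f(c) = -sqrt(C1 + c^2)
 f(c) = sqrt(C1 + c^2)


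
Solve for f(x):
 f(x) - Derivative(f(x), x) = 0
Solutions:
 f(x) = C1*exp(x)


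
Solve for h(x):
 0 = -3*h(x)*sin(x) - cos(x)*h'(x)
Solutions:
 h(x) = C1*cos(x)^3


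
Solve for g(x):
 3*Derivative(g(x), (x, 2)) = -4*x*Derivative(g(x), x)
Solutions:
 g(x) = C1 + C2*erf(sqrt(6)*x/3)


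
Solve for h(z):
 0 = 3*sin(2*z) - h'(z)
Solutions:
 h(z) = C1 - 3*cos(2*z)/2


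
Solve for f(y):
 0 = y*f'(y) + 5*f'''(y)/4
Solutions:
 f(y) = C1 + Integral(C2*airyai(-10^(2/3)*y/5) + C3*airybi(-10^(2/3)*y/5), y)


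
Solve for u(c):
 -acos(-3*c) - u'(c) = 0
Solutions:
 u(c) = C1 - c*acos(-3*c) - sqrt(1 - 9*c^2)/3


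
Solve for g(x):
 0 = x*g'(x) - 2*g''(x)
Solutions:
 g(x) = C1 + C2*erfi(x/2)


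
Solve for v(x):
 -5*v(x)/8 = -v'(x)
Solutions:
 v(x) = C1*exp(5*x/8)


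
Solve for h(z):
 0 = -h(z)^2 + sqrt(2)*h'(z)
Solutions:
 h(z) = -2/(C1 + sqrt(2)*z)


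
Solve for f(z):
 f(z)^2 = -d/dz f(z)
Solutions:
 f(z) = 1/(C1 + z)


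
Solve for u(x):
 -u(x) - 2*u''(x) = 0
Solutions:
 u(x) = C1*sin(sqrt(2)*x/2) + C2*cos(sqrt(2)*x/2)


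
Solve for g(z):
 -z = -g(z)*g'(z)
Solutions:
 g(z) = -sqrt(C1 + z^2)
 g(z) = sqrt(C1 + z^2)


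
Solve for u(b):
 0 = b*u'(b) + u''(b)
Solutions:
 u(b) = C1 + C2*erf(sqrt(2)*b/2)


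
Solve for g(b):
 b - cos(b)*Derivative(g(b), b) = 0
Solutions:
 g(b) = C1 + Integral(b/cos(b), b)


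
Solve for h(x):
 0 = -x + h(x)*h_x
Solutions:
 h(x) = -sqrt(C1 + x^2)
 h(x) = sqrt(C1 + x^2)


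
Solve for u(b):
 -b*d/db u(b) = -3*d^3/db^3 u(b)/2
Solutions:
 u(b) = C1 + Integral(C2*airyai(2^(1/3)*3^(2/3)*b/3) + C3*airybi(2^(1/3)*3^(2/3)*b/3), b)


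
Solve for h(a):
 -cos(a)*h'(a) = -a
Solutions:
 h(a) = C1 + Integral(a/cos(a), a)


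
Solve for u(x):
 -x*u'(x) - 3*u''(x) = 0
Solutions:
 u(x) = C1 + C2*erf(sqrt(6)*x/6)


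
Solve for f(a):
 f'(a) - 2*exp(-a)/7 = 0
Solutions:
 f(a) = C1 - 2*exp(-a)/7


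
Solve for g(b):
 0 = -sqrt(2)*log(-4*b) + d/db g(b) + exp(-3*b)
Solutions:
 g(b) = C1 + sqrt(2)*b*log(-b) + sqrt(2)*b*(-1 + 2*log(2)) + exp(-3*b)/3


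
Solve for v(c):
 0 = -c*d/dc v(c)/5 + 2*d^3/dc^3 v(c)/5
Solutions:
 v(c) = C1 + Integral(C2*airyai(2^(2/3)*c/2) + C3*airybi(2^(2/3)*c/2), c)


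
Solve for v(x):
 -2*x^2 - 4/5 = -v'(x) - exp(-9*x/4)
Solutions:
 v(x) = C1 + 2*x^3/3 + 4*x/5 + 4*exp(-9*x/4)/9


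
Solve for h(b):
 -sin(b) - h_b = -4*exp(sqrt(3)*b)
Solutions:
 h(b) = C1 + 4*sqrt(3)*exp(sqrt(3)*b)/3 + cos(b)


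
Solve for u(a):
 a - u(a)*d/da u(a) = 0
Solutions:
 u(a) = -sqrt(C1 + a^2)
 u(a) = sqrt(C1 + a^2)


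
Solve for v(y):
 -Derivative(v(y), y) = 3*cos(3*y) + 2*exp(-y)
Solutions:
 v(y) = C1 - sin(3*y) + 2*exp(-y)


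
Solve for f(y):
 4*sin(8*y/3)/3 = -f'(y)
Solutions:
 f(y) = C1 + cos(8*y/3)/2


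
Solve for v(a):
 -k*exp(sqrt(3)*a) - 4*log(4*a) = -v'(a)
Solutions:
 v(a) = C1 + 4*a*log(a) + 4*a*(-1 + 2*log(2)) + sqrt(3)*k*exp(sqrt(3)*a)/3


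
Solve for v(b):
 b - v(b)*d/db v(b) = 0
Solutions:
 v(b) = -sqrt(C1 + b^2)
 v(b) = sqrt(C1 + b^2)


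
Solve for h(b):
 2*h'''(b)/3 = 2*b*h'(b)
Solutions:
 h(b) = C1 + Integral(C2*airyai(3^(1/3)*b) + C3*airybi(3^(1/3)*b), b)


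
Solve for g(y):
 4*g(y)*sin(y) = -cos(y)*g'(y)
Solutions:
 g(y) = C1*cos(y)^4


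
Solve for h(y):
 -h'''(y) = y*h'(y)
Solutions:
 h(y) = C1 + Integral(C2*airyai(-y) + C3*airybi(-y), y)


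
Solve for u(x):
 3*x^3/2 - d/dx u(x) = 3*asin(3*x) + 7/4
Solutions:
 u(x) = C1 + 3*x^4/8 - 3*x*asin(3*x) - 7*x/4 - sqrt(1 - 9*x^2)


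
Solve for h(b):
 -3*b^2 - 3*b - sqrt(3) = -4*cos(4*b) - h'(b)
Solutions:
 h(b) = C1 + b^3 + 3*b^2/2 + sqrt(3)*b - sin(4*b)


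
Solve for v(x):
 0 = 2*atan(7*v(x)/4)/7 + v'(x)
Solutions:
 Integral(1/atan(7*_y/4), (_y, v(x))) = C1 - 2*x/7


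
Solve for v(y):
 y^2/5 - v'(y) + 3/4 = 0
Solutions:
 v(y) = C1 + y^3/15 + 3*y/4


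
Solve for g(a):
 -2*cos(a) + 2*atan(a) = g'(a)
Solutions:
 g(a) = C1 + 2*a*atan(a) - log(a^2 + 1) - 2*sin(a)


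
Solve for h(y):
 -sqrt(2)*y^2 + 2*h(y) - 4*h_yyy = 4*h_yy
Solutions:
 h(y) = C1*exp(-y*(2*2^(2/3)/(3*sqrt(57) + 23)^(1/3) + 4 + 2^(1/3)*(3*sqrt(57) + 23)^(1/3))/12)*sin(2^(1/3)*sqrt(3)*y*(-(3*sqrt(57) + 23)^(1/3) + 2*2^(1/3)/(3*sqrt(57) + 23)^(1/3))/12) + C2*exp(-y*(2*2^(2/3)/(3*sqrt(57) + 23)^(1/3) + 4 + 2^(1/3)*(3*sqrt(57) + 23)^(1/3))/12)*cos(2^(1/3)*sqrt(3)*y*(-(3*sqrt(57) + 23)^(1/3) + 2*2^(1/3)/(3*sqrt(57) + 23)^(1/3))/12) + C3*exp(y*(-2 + 2*2^(2/3)/(3*sqrt(57) + 23)^(1/3) + 2^(1/3)*(3*sqrt(57) + 23)^(1/3))/6) + sqrt(2)*y^2/2 + 2*sqrt(2)


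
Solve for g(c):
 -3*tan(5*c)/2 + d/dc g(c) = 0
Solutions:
 g(c) = C1 - 3*log(cos(5*c))/10


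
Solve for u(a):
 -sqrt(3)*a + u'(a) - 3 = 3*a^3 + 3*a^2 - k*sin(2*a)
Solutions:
 u(a) = C1 + 3*a^4/4 + a^3 + sqrt(3)*a^2/2 + 3*a + k*cos(2*a)/2


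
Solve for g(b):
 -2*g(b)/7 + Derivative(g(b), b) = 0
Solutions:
 g(b) = C1*exp(2*b/7)


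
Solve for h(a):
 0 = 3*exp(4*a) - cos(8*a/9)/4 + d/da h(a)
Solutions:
 h(a) = C1 - 3*exp(4*a)/4 + 9*sin(8*a/9)/32


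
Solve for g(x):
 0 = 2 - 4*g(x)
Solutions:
 g(x) = 1/2


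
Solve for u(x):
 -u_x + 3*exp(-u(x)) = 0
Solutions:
 u(x) = log(C1 + 3*x)


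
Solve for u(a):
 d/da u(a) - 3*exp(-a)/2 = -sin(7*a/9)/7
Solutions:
 u(a) = C1 + 9*cos(7*a/9)/49 - 3*exp(-a)/2


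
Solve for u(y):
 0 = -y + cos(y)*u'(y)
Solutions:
 u(y) = C1 + Integral(y/cos(y), y)


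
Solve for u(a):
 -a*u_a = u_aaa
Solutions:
 u(a) = C1 + Integral(C2*airyai(-a) + C3*airybi(-a), a)


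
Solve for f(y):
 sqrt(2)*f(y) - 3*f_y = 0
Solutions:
 f(y) = C1*exp(sqrt(2)*y/3)


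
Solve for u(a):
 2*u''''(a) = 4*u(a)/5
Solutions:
 u(a) = C1*exp(-2^(1/4)*5^(3/4)*a/5) + C2*exp(2^(1/4)*5^(3/4)*a/5) + C3*sin(2^(1/4)*5^(3/4)*a/5) + C4*cos(2^(1/4)*5^(3/4)*a/5)


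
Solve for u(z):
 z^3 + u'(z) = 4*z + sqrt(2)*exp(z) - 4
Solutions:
 u(z) = C1 - z^4/4 + 2*z^2 - 4*z + sqrt(2)*exp(z)


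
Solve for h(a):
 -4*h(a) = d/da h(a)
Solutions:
 h(a) = C1*exp(-4*a)


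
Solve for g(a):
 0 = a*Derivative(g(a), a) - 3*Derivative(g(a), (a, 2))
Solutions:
 g(a) = C1 + C2*erfi(sqrt(6)*a/6)


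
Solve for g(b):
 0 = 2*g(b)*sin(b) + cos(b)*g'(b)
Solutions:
 g(b) = C1*cos(b)^2


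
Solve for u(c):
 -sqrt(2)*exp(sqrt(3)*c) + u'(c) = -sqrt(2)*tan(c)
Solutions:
 u(c) = C1 + sqrt(6)*exp(sqrt(3)*c)/3 + sqrt(2)*log(cos(c))


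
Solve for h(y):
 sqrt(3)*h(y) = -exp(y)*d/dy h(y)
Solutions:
 h(y) = C1*exp(sqrt(3)*exp(-y))


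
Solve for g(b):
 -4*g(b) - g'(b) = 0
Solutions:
 g(b) = C1*exp(-4*b)


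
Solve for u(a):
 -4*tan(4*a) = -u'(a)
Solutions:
 u(a) = C1 - log(cos(4*a))


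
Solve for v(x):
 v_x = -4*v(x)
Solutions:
 v(x) = C1*exp(-4*x)


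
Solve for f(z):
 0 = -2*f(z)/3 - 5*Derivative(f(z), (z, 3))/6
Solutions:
 f(z) = C3*exp(-10^(2/3)*z/5) + (C1*sin(10^(2/3)*sqrt(3)*z/10) + C2*cos(10^(2/3)*sqrt(3)*z/10))*exp(10^(2/3)*z/10)


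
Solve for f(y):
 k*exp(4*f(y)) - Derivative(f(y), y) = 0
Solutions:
 f(y) = log(-(-1/(C1 + 4*k*y))^(1/4))
 f(y) = log(-1/(C1 + 4*k*y))/4
 f(y) = log(-I*(-1/(C1 + 4*k*y))^(1/4))
 f(y) = log(I*(-1/(C1 + 4*k*y))^(1/4))


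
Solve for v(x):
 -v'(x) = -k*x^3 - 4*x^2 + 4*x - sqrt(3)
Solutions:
 v(x) = C1 + k*x^4/4 + 4*x^3/3 - 2*x^2 + sqrt(3)*x


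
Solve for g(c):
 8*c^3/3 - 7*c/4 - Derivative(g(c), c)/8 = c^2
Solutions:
 g(c) = C1 + 16*c^4/3 - 8*c^3/3 - 7*c^2


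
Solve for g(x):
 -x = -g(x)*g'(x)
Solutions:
 g(x) = -sqrt(C1 + x^2)
 g(x) = sqrt(C1 + x^2)


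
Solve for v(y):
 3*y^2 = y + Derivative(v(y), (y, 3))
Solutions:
 v(y) = C1 + C2*y + C3*y^2 + y^5/20 - y^4/24


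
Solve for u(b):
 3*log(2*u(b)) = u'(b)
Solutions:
 -Integral(1/(log(_y) + log(2)), (_y, u(b)))/3 = C1 - b


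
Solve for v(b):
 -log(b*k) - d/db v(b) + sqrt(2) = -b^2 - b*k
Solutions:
 v(b) = C1 + b^3/3 + b^2*k/2 - b*log(b*k) + b*(1 + sqrt(2))


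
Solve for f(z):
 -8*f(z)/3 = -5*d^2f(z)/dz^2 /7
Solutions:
 f(z) = C1*exp(-2*sqrt(210)*z/15) + C2*exp(2*sqrt(210)*z/15)


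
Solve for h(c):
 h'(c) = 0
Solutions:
 h(c) = C1


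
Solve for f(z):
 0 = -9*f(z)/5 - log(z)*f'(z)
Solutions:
 f(z) = C1*exp(-9*li(z)/5)


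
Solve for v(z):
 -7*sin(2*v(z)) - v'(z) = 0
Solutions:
 v(z) = pi - acos((-C1 - exp(28*z))/(C1 - exp(28*z)))/2
 v(z) = acos((-C1 - exp(28*z))/(C1 - exp(28*z)))/2


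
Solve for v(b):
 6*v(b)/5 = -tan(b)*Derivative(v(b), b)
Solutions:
 v(b) = C1/sin(b)^(6/5)


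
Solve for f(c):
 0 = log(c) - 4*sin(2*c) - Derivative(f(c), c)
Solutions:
 f(c) = C1 + c*log(c) - c + 2*cos(2*c)


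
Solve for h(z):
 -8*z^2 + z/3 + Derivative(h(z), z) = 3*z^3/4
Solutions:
 h(z) = C1 + 3*z^4/16 + 8*z^3/3 - z^2/6


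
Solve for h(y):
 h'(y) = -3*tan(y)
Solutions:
 h(y) = C1 + 3*log(cos(y))


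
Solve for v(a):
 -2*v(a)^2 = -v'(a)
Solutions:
 v(a) = -1/(C1 + 2*a)


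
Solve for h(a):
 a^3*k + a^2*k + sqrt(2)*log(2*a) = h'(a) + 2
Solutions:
 h(a) = C1 + a^4*k/4 + a^3*k/3 + sqrt(2)*a*log(a) - 2*a - sqrt(2)*a + sqrt(2)*a*log(2)
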